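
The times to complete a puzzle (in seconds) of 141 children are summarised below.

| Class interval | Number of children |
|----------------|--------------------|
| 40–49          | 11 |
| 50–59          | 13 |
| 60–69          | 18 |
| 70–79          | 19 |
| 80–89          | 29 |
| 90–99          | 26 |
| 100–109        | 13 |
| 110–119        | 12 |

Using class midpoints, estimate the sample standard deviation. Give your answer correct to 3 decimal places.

Midpoints: 44.5, 54.5, 64.5, 74.5, 84.5, 94.5, 104.5, 114.5
n = 141, Σfm = 11414.5, mean = 80.9539
Σfm² = 979275.25
Σf(m − x̄)² = Σfm² − (Σfm)²/n = 979275.25 − 11414.5²/141 = 55226.9504
Sample variance = 55226.9504 / 140 = 394.4782
Standard deviation = √394.4782 = 19.8615

19.861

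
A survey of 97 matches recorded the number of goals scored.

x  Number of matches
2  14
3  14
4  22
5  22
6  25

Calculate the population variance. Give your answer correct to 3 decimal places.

Values: 2, 3, 4, 5, 6
n = 97, Σfx = 418, mean = 4.3093
Σfx² = 1984
Σf(x − x̄)² = Σfx² − (Σfx)²/n = 1984 − 418²/97 = 182.7216
Population variance = 182.7216 / 97 = 1.8837

1.884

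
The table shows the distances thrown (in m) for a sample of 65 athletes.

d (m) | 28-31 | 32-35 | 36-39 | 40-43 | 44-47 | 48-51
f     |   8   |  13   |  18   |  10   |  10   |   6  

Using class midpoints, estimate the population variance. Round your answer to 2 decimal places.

Midpoints: 29.5, 33.5, 37.5, 41.5, 45.5, 49.5
n = 65, Σfm = 2513.5, mean = 38.6692
Σfm² = 99490.25
Σf(m − x̄)² = Σfm² − (Σfm)²/n = 99490.25 − 2513.5²/65 = 2295.1385
Population variance = 2295.1385 / 65 = 35.3098

35.31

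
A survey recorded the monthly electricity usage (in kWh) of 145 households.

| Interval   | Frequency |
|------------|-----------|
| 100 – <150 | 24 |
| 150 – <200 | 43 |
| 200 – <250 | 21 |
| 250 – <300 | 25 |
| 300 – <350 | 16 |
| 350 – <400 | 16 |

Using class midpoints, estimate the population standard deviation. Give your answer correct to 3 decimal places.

79.941

Midpoints: 125, 175, 225, 275, 325, 375
n = 145, Σfm = 33325, mean = 229.8276
Σfm² = 8585625
Σf(m − x̄)² = Σfm² − (Σfm)²/n = 8585625 − 33325²/145 = 926620.6897
Population variance = 926620.6897 / 145 = 6390.4875
Standard deviation = √6390.4875 = 79.9405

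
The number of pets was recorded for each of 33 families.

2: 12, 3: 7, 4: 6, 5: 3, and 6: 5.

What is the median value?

Cumulative frequencies: 12, 19, 25, 28, 33
n = 33, so the median is the value in position (n+1)/2 = 17.
Position 17 falls at value 3.

3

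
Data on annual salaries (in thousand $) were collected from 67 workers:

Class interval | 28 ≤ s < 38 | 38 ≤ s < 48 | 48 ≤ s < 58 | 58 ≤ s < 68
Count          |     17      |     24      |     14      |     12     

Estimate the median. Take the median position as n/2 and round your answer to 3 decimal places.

44.875

Cumulative frequencies: 17, 41, 55, 67
n = 67; position = n/2 = 33.5.
This falls in the class 38 ≤ s < 48: L = 38, F = 17, f = 24, h = 10.
Median ≈ 38 + ((33.5 − 17) / 24) × 10 = 44.8750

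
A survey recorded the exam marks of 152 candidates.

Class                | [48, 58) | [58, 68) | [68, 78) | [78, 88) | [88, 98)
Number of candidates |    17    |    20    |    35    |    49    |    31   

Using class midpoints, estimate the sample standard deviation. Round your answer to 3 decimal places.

12.597

Midpoints: 53, 63, 73, 83, 93
n = 152, Σfm = 11666, mean = 76.7500
Σfm² = 919328
Σf(m − x̄)² = Σfm² − (Σfm)²/n = 919328 − 11666²/152 = 23962.5000
Sample variance = 23962.5000 / 151 = 158.6921
Standard deviation = √158.6921 = 12.5973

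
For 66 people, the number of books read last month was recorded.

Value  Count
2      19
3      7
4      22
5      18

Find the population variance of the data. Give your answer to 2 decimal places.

Values: 2, 3, 4, 5
n = 66, Σfx = 237, mean = 3.5909
Σfx² = 941
Σf(x − x̄)² = Σfx² − (Σfx)²/n = 941 − 237²/66 = 89.9545
Population variance = 89.9545 / 66 = 1.3629

1.36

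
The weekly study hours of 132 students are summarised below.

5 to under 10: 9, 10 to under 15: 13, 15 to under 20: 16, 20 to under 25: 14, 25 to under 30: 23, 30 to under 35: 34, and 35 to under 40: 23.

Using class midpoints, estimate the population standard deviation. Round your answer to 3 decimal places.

9.255

Midpoints: 7.5, 12.5, 17.5, 22.5, 27.5, 32.5, 37.5
n = 132, Σfm = 3425, mean = 25.9470
Σfm² = 100175
Σf(m − x̄)² = Σfm² − (Σfm)²/n = 100175 − 3425²/132 = 11306.6288
Population variance = 11306.6288 / 132 = 85.6563
Standard deviation = √85.6563 = 9.2551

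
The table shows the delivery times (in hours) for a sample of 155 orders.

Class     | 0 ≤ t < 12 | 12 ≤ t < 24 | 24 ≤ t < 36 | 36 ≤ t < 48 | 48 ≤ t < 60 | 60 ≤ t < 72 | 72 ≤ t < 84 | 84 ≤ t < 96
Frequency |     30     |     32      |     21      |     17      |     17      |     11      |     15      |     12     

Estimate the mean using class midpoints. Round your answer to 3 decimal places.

38.671

Midpoints: 6, 18, 30, 42, 54, 66, 78, 90
Σfm = 30×6 + 32×18 + 21×30 + 17×42 + 17×54 + 11×66 + 15×78 + 12×90 = 5994
n = Σf = 155
Mean = 5994 / 155 = 38.6710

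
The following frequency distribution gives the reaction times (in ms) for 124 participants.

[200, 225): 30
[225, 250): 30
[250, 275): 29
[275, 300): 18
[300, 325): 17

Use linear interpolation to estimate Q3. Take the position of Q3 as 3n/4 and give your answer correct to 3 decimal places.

Cumulative frequencies: 30, 60, 89, 107, 124
n = 124; position = 3n/4 = 93.
This falls in the class [275, 300): L = 275, F = 89, f = 18, h = 25.
Upper quartile ≈ 275 + ((93 − 89) / 18) × 25 = 280.5556

280.556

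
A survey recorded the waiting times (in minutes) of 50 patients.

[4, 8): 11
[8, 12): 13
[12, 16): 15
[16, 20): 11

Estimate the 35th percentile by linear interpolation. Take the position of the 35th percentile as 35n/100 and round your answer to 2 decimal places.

10.00

Cumulative frequencies: 11, 24, 39, 50
n = 50; position = 35n/100 = 17.5.
This falls in the class [8, 12): L = 8, F = 11, f = 13, h = 4.
35th percentile ≈ 8 + ((17.5 − 11) / 13) × 4 = 10.0000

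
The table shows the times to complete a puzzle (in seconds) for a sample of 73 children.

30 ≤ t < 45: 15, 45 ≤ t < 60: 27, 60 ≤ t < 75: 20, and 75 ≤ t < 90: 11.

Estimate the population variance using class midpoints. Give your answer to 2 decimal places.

212.71

Midpoints: 37.5, 52.5, 67.5, 82.5
n = 73, Σfm = 4237.5, mean = 58.0479
Σfm² = 261506.25
Σf(m − x̄)² = Σfm² − (Σfm)²/n = 261506.25 − 4237.5²/73 = 15528.0822
Population variance = 15528.0822 / 73 = 212.7135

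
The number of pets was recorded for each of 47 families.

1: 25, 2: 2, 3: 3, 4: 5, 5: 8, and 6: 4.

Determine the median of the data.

Cumulative frequencies: 25, 27, 30, 35, 43, 47
n = 47, so the median is the value in position (n+1)/2 = 24.
Position 24 falls at value 1.

1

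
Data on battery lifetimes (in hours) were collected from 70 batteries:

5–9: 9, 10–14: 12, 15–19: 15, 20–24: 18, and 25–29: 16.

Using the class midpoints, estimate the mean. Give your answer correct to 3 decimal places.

Midpoints: 7, 12, 17, 22, 27
Σfm = 9×7 + 12×12 + 15×17 + 18×22 + 16×27 = 1290
n = Σf = 70
Mean = 1290 / 70 = 18.4286

18.429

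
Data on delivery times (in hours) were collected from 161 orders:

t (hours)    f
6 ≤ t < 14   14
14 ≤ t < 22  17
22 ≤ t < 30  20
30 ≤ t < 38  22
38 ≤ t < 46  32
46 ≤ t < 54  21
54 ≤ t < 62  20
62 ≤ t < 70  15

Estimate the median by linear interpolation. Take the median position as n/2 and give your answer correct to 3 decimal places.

Cumulative frequencies: 14, 31, 51, 73, 105, 126, 146, 161
n = 161; position = n/2 = 80.5.
This falls in the class 38 ≤ t < 46: L = 38, F = 73, f = 32, h = 8.
Median ≈ 38 + ((80.5 − 73) / 32) × 8 = 39.8750

39.875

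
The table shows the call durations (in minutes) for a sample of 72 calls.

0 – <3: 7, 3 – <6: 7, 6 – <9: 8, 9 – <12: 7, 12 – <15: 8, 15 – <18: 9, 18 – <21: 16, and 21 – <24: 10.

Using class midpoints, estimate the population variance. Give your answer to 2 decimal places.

47.12

Midpoints: 1.5, 4.5, 7.5, 10.5, 13.5, 16.5, 19.5, 22.5
n = 72, Σfm = 969, mean = 13.4583
Σfm² = 16434
Σf(m − x̄)² = Σfm² − (Σfm)²/n = 16434 − 969²/72 = 3392.8750
Population variance = 3392.8750 / 72 = 47.1233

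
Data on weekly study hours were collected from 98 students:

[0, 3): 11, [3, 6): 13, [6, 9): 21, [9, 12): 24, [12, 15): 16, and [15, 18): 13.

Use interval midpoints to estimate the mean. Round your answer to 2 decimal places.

9.34

Midpoints: 1.5, 4.5, 7.5, 10.5, 13.5, 16.5
Σfm = 11×1.5 + 13×4.5 + 21×7.5 + 24×10.5 + 16×13.5 + 13×16.5 = 915
n = Σf = 98
Mean = 915 / 98 = 9.3367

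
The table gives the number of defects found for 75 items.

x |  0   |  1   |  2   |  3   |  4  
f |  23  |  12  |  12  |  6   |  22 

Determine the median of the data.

2

Cumulative frequencies: 23, 35, 47, 53, 75
n = 75, so the median is the value in position (n+1)/2 = 38.
Position 38 falls at value 2.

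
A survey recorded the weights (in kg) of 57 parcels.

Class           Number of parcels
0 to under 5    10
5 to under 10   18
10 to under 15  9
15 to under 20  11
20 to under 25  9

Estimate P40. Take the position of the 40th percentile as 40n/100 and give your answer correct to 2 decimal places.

8.56

Cumulative frequencies: 10, 28, 37, 48, 57
n = 57; position = 40n/100 = 22.8.
This falls in the class 5 to under 10: L = 5, F = 10, f = 18, h = 5.
40th percentile ≈ 5 + ((22.8 − 10) / 18) × 5 = 8.5556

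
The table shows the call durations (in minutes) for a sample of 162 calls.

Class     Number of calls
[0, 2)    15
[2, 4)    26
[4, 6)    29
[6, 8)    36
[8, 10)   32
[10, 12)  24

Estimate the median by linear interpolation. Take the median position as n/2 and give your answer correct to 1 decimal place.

6.6

Cumulative frequencies: 15, 41, 70, 106, 138, 162
n = 162; position = n/2 = 81.
This falls in the class [6, 8): L = 6, F = 70, f = 36, h = 2.
Median ≈ 6 + ((81 − 70) / 36) × 2 = 6.6111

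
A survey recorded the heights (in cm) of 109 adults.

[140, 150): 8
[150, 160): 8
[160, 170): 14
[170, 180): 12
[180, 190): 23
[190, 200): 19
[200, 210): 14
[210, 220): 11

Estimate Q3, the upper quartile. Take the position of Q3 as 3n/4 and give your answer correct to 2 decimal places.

Cumulative frequencies: 8, 16, 30, 42, 65, 84, 98, 109
n = 109; position = 3n/4 = 81.75.
This falls in the class [190, 200): L = 190, F = 65, f = 19, h = 10.
Upper quartile ≈ 190 + ((81.75 − 65) / 19) × 10 = 198.8158

198.82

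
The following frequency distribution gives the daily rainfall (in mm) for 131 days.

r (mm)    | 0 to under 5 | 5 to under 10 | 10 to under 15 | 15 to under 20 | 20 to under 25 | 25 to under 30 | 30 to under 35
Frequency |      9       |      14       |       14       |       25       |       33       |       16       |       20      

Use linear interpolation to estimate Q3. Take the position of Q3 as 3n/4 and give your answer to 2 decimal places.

26.02

Cumulative frequencies: 9, 23, 37, 62, 95, 111, 131
n = 131; position = 3n/4 = 98.25.
This falls in the class 25 to under 30: L = 25, F = 95, f = 16, h = 5.
Upper quartile ≈ 25 + ((98.25 − 95) / 16) × 5 = 26.0156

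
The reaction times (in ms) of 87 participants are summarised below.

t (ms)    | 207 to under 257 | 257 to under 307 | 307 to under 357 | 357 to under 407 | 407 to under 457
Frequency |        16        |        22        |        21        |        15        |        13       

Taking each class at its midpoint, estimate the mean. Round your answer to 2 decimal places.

Midpoints: 232, 282, 332, 382, 432
Σfm = 16×232 + 22×282 + 21×332 + 15×382 + 13×432 = 28234
n = Σf = 87
Mean = 28234 / 87 = 324.5287

324.53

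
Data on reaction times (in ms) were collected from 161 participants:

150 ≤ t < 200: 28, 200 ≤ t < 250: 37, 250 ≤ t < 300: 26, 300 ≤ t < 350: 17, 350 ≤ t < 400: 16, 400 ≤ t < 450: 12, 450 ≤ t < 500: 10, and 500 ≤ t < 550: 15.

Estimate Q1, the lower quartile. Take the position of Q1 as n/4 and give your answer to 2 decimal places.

216.55

Cumulative frequencies: 28, 65, 91, 108, 124, 136, 146, 161
n = 161; position = n/4 = 40.25.
This falls in the class 200 ≤ t < 250: L = 200, F = 28, f = 37, h = 50.
Lower quartile ≈ 200 + ((40.25 − 28) / 37) × 50 = 216.5541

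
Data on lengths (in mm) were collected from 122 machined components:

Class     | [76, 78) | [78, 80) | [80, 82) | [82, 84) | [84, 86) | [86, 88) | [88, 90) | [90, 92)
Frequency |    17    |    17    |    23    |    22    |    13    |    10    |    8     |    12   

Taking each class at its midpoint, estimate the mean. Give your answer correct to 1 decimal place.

Midpoints: 77, 79, 81, 83, 85, 87, 89, 91
Σfm = 17×77 + 17×79 + 23×81 + 22×83 + 13×85 + 10×87 + 8×89 + 12×91 = 10120
n = Σf = 122
Mean = 10120 / 122 = 82.9508

83.0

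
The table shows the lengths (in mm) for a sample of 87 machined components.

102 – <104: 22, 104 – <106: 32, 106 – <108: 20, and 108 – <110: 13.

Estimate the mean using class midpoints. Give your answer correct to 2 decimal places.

105.55

Midpoints: 103, 105, 107, 109
Σfm = 22×103 + 32×105 + 20×107 + 13×109 = 9183
n = Σf = 87
Mean = 9183 / 87 = 105.5517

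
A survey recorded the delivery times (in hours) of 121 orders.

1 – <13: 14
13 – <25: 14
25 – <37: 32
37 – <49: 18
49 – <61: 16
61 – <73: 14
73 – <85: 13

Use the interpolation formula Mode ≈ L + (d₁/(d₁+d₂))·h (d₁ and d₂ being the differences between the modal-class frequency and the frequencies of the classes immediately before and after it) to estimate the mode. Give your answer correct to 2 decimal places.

31.75

Modal class: 25 – <37 (highest frequency 32).
d₁ = 32 − 14 = 18, d₂ = 32 − 18 = 14
Mode ≈ 25 + (18/(18+14)) × 12 = 25 + 6.7500 = 31.7500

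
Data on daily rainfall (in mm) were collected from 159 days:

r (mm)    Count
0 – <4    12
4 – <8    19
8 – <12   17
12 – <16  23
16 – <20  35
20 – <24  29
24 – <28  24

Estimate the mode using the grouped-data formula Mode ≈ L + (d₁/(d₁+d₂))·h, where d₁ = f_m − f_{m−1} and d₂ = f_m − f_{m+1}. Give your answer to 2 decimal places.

18.67

Modal class: 16 – <20 (highest frequency 35).
d₁ = 35 − 23 = 12, d₂ = 35 − 29 = 6
Mode ≈ 16 + (12/(12+6)) × 4 = 16 + 2.6667 = 18.6667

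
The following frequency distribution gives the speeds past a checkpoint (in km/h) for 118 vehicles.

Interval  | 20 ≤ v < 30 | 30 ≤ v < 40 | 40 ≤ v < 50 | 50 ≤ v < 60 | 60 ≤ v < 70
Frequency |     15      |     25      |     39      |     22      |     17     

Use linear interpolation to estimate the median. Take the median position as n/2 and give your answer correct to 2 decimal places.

Cumulative frequencies: 15, 40, 79, 101, 118
n = 118; position = n/2 = 59.
This falls in the class 40 ≤ v < 50: L = 40, F = 40, f = 39, h = 10.
Median ≈ 40 + ((59 − 40) / 39) × 10 = 44.8718

44.87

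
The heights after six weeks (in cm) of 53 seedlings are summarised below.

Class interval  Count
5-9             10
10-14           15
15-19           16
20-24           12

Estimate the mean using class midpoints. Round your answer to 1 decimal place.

Midpoints: 7, 12, 17, 22
Σfm = 10×7 + 15×12 + 16×17 + 12×22 = 786
n = Σf = 53
Mean = 786 / 53 = 14.8302

14.8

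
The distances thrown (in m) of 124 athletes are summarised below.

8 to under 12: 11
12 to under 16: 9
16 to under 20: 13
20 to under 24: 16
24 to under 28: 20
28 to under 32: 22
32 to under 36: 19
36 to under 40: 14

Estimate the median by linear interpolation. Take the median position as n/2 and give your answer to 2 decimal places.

26.60

Cumulative frequencies: 11, 20, 33, 49, 69, 91, 110, 124
n = 124; position = n/2 = 62.
This falls in the class 24 to under 28: L = 24, F = 49, f = 20, h = 4.
Median ≈ 24 + ((62 − 49) / 20) × 4 = 26.6000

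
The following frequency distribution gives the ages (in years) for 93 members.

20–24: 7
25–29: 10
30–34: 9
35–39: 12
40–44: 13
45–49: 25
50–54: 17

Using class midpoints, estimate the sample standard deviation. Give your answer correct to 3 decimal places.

Midpoints: 22, 27, 32, 37, 42, 47, 52
n = 93, Σfm = 3761, mean = 40.4409
Σfm² = 160447
Σf(m − x̄)² = Σfm² − (Σfm)²/n = 160447 − 3761²/93 = 8348.9247
Sample variance = 8348.9247 / 92 = 90.7492
Standard deviation = √90.7492 = 9.5262

9.526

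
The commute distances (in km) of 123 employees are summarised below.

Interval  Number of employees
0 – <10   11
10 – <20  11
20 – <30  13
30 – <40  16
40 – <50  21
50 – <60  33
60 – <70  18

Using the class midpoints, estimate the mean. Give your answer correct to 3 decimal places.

40.935

Midpoints: 5, 15, 25, 35, 45, 55, 65
Σfm = 11×5 + 11×15 + 13×25 + 16×35 + 21×45 + 33×55 + 18×65 = 5035
n = Σf = 123
Mean = 5035 / 123 = 40.9350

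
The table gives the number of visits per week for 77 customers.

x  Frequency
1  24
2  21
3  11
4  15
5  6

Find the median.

2

Cumulative frequencies: 24, 45, 56, 71, 77
n = 77, so the median is the value in position (n+1)/2 = 39.
Position 39 falls at value 2.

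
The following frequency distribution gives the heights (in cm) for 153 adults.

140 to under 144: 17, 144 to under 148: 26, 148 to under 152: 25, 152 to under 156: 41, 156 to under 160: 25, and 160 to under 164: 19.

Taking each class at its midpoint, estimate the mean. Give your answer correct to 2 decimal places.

Midpoints: 142, 146, 150, 154, 158, 162
Σfm = 17×142 + 26×146 + 25×150 + 41×154 + 25×158 + 19×162 = 23302
n = Σf = 153
Mean = 23302 / 153 = 152.3007

152.30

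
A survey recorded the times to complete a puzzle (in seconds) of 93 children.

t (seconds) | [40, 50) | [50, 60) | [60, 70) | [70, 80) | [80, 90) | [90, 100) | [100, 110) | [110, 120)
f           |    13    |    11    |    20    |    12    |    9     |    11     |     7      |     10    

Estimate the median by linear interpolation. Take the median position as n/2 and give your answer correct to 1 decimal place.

Cumulative frequencies: 13, 24, 44, 56, 65, 76, 83, 93
n = 93; position = n/2 = 46.5.
This falls in the class [70, 80): L = 70, F = 44, f = 12, h = 10.
Median ≈ 70 + ((46.5 − 44) / 12) × 10 = 72.0833

72.1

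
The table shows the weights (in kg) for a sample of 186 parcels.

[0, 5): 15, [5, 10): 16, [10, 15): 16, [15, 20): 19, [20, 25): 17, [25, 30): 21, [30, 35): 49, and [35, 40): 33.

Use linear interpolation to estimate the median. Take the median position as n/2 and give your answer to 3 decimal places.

Cumulative frequencies: 15, 31, 47, 66, 83, 104, 153, 186
n = 186; position = n/2 = 93.
This falls in the class [25, 30): L = 25, F = 83, f = 21, h = 5.
Median ≈ 25 + ((93 − 83) / 21) × 5 = 27.3810

27.381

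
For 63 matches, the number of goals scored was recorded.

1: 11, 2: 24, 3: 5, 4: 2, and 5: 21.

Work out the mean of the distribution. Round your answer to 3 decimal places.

2.968

Values: 1, 2, 3, 4, 5
Σfx = 11×1 + 24×2 + 5×3 + 2×4 + 21×5 = 187
n = Σf = 63
Mean = 187 / 63 = 2.9683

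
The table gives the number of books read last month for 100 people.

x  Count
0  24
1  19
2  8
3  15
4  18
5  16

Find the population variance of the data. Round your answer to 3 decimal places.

Values: 0, 1, 2, 3, 4, 5
n = 100, Σfx = 232, mean = 2.3200
Σfx² = 874
Σf(x − x̄)² = Σfx² − (Σfx)²/n = 874 − 232²/100 = 335.7600
Population variance = 335.7600 / 100 = 3.3576

3.358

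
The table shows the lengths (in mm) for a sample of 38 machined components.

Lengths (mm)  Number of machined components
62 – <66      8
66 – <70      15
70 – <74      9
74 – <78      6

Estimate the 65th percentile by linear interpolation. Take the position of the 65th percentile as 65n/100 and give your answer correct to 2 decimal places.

70.76

Cumulative frequencies: 8, 23, 32, 38
n = 38; position = 65n/100 = 24.7.
This falls in the class 70 – <74: L = 70, F = 23, f = 9, h = 4.
65th percentile ≈ 70 + ((24.7 − 23) / 9) × 4 = 70.7556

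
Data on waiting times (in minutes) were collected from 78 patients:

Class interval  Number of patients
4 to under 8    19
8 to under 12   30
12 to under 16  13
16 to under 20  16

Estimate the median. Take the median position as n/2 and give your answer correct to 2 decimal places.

10.67

Cumulative frequencies: 19, 49, 62, 78
n = 78; position = n/2 = 39.
This falls in the class 8 to under 12: L = 8, F = 19, f = 30, h = 4.
Median ≈ 8 + ((39 − 19) / 30) × 4 = 10.6667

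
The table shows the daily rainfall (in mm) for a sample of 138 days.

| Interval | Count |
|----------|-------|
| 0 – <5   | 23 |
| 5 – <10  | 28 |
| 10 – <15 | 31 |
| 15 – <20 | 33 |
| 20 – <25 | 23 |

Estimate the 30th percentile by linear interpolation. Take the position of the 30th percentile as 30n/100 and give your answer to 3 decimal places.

Cumulative frequencies: 23, 51, 82, 115, 138
n = 138; position = 30n/100 = 41.4.
This falls in the class 5 – <10: L = 5, F = 23, f = 28, h = 5.
30th percentile ≈ 5 + ((41.4 − 23) / 28) × 5 = 8.2857

8.286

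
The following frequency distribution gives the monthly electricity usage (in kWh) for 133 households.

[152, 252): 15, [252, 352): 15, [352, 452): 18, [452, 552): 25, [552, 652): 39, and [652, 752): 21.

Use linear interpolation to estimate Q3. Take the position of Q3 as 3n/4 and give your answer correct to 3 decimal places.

Cumulative frequencies: 15, 30, 48, 73, 112, 133
n = 133; position = 3n/4 = 99.75.
This falls in the class [552, 652): L = 552, F = 73, f = 39, h = 100.
Upper quartile ≈ 552 + ((99.75 − 73) / 39) × 100 = 620.5897

620.590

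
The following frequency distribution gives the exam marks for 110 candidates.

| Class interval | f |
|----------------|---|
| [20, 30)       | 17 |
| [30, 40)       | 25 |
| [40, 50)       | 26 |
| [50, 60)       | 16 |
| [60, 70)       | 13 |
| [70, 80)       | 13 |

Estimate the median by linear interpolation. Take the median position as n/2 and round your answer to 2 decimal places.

45.00

Cumulative frequencies: 17, 42, 68, 84, 97, 110
n = 110; position = n/2 = 55.
This falls in the class [40, 50): L = 40, F = 42, f = 26, h = 10.
Median ≈ 40 + ((55 − 42) / 26) × 10 = 45.0000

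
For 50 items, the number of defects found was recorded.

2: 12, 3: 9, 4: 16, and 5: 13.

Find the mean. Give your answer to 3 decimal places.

Values: 2, 3, 4, 5
Σfx = 12×2 + 9×3 + 16×4 + 13×5 = 180
n = Σf = 50
Mean = 180 / 50 = 3.6000

3.600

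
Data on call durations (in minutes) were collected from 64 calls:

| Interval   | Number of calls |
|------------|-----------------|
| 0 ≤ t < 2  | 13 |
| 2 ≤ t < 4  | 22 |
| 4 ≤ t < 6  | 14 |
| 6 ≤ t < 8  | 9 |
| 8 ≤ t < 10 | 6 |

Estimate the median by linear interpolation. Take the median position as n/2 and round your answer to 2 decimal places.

3.73

Cumulative frequencies: 13, 35, 49, 58, 64
n = 64; position = n/2 = 32.
This falls in the class 2 ≤ t < 4: L = 2, F = 13, f = 22, h = 2.
Median ≈ 2 + ((32 − 13) / 22) × 2 = 3.7273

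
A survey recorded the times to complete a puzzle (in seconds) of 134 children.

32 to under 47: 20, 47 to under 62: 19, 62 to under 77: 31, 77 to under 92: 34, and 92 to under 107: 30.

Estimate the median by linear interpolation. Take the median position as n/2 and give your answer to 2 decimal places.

Cumulative frequencies: 20, 39, 70, 104, 134
n = 134; position = n/2 = 67.
This falls in the class 62 to under 77: L = 62, F = 39, f = 31, h = 15.
Median ≈ 62 + ((67 − 39) / 31) × 15 = 75.5484

75.55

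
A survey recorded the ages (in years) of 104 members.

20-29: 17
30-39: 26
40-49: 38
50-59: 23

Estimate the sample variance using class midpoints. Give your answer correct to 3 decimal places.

100.812

Midpoints: 24.5, 34.5, 44.5, 54.5
n = 104, Σfm = 4258, mean = 40.9423
Σfm² = 184716
Σf(m − x̄)² = Σfm² − (Σfm)²/n = 184716 − 4258²/104 = 10383.6538
Sample variance = 10383.6538 / 103 = 100.8122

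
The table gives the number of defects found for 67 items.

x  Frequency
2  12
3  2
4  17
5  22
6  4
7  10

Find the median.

5

Cumulative frequencies: 12, 14, 31, 53, 57, 67
n = 67, so the median is the value in position (n+1)/2 = 34.
Position 34 falls at value 5.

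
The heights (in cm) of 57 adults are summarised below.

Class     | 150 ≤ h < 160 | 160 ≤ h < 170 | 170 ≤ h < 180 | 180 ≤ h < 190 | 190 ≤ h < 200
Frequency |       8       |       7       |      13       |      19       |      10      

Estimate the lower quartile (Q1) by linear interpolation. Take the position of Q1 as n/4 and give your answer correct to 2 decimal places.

168.93

Cumulative frequencies: 8, 15, 28, 47, 57
n = 57; position = n/4 = 14.25.
This falls in the class 160 ≤ h < 170: L = 160, F = 8, f = 7, h = 10.
Lower quartile ≈ 160 + ((14.25 − 8) / 7) × 10 = 168.9286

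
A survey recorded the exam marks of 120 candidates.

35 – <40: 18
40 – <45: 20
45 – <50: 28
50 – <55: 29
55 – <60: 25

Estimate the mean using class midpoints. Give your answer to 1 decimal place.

Midpoints: 37.5, 42.5, 47.5, 52.5, 57.5
Σfm = 18×37.5 + 20×42.5 + 28×47.5 + 29×52.5 + 25×57.5 = 5815
n = Σf = 120
Mean = 5815 / 120 = 48.4583

48.5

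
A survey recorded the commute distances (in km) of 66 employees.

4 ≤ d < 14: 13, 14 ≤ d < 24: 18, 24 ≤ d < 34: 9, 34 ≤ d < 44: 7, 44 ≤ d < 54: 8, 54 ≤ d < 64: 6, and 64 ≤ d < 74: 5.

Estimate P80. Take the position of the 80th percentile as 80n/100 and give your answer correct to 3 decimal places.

51.250

Cumulative frequencies: 13, 31, 40, 47, 55, 61, 66
n = 66; position = 80n/100 = 52.8.
This falls in the class 44 ≤ d < 54: L = 44, F = 47, f = 8, h = 10.
80th percentile ≈ 44 + ((52.8 − 47) / 8) × 10 = 51.2500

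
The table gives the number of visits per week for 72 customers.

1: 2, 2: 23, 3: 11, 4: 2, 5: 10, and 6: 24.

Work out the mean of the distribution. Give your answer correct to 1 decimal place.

3.9

Values: 1, 2, 3, 4, 5, 6
Σfx = 2×1 + 23×2 + 11×3 + 2×4 + 10×5 + 24×6 = 283
n = Σf = 72
Mean = 283 / 72 = 3.9306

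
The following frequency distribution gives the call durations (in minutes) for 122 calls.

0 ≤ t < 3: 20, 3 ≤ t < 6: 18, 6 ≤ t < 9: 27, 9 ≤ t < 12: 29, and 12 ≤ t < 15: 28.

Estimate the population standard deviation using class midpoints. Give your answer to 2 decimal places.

4.15

Midpoints: 1.5, 4.5, 7.5, 10.5, 13.5
n = 122, Σfm = 996, mean = 8.1639
Σfm² = 10228.5
Σf(m − x̄)² = Σfm² − (Σfm)²/n = 10228.5 − 996²/122 = 2097.2213
Population variance = 2097.2213 / 122 = 17.1903
Standard deviation = √17.1903 = 4.1461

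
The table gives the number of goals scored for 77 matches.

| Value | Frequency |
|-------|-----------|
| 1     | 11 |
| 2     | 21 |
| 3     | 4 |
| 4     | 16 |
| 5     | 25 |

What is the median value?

4

Cumulative frequencies: 11, 32, 36, 52, 77
n = 77, so the median is the value in position (n+1)/2 = 39.
Position 39 falls at value 4.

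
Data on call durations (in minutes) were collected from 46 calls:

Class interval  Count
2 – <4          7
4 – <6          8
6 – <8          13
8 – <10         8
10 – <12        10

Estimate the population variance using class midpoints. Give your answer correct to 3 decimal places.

Midpoints: 3, 5, 7, 9, 11
n = 46, Σfm = 334, mean = 7.2609
Σfm² = 2758
Σf(m − x̄)² = Σfm² − (Σfm)²/n = 2758 − 334²/46 = 332.8696
Population variance = 332.8696 / 46 = 7.2363

7.236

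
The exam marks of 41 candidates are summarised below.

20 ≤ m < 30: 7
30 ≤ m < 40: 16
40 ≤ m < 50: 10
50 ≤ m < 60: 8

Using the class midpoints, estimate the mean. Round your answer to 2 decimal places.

Midpoints: 25, 35, 45, 55
Σfm = 7×25 + 16×35 + 10×45 + 8×55 = 1625
n = Σf = 41
Mean = 1625 / 41 = 39.6341

39.63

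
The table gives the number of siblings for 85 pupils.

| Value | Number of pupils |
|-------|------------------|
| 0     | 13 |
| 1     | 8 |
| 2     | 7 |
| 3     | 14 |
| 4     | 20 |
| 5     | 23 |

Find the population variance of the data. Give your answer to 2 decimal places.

Values: 0, 1, 2, 3, 4, 5
n = 85, Σfx = 259, mean = 3.0471
Σfx² = 1057
Σf(x − x̄)² = Σfx² − (Σfx)²/n = 1057 − 259²/85 = 267.8118
Population variance = 267.8118 / 85 = 3.1507

3.15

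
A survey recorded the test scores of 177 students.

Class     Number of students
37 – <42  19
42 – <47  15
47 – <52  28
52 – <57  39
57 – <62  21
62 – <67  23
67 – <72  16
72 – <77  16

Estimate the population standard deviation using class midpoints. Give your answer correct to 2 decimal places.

Midpoints: 39.5, 44.5, 49.5, 54.5, 59.5, 64.5, 69.5, 74.5
n = 177, Σfm = 9966.5, mean = 56.3079
Σfm² = 579914.25
Σf(m − x̄)² = Σfm² − (Σfm)²/n = 579914.25 − 9966.5²/177 = 18721.4689
Population variance = 18721.4689 / 177 = 105.7710
Standard deviation = √105.7710 = 10.2845

10.28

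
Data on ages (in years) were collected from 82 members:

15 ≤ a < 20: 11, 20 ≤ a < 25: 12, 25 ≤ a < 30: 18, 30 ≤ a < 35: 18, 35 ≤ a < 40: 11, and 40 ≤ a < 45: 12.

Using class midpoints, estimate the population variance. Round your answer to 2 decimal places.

Midpoints: 17.5, 22.5, 27.5, 32.5, 37.5, 42.5
n = 82, Σfm = 2465, mean = 30.0610
Σfm² = 79212.5
Σf(m − x̄)² = Σfm² − (Σfm)²/n = 79212.5 − 2465²/82 = 5112.1951
Population variance = 5112.1951 / 82 = 62.3438

62.34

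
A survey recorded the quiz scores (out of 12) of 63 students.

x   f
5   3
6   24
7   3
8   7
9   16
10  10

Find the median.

8

Cumulative frequencies: 3, 27, 30, 37, 53, 63
n = 63, so the median is the value in position (n+1)/2 = 32.
Position 32 falls at value 8.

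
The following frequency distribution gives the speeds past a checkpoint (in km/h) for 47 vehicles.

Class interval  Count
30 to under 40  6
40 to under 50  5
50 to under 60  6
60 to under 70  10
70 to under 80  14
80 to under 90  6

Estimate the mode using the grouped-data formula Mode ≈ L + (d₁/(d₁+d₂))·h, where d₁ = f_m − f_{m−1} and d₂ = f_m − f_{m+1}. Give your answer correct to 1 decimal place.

73.3

Modal class: 70 to under 80 (highest frequency 14).
d₁ = 14 − 10 = 4, d₂ = 14 − 6 = 8
Mode ≈ 70 + (4/(4+8)) × 10 = 70 + 3.3333 = 73.3333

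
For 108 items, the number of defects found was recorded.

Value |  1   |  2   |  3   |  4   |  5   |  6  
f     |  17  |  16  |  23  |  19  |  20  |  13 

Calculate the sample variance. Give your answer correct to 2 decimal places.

2.60

Values: 1, 2, 3, 4, 5, 6
n = 108, Σfx = 372, mean = 3.4444
Σfx² = 1560
Σf(x − x̄)² = Σfx² − (Σfx)²/n = 1560 − 372²/108 = 278.6667
Sample variance = 278.6667 / 107 = 2.6044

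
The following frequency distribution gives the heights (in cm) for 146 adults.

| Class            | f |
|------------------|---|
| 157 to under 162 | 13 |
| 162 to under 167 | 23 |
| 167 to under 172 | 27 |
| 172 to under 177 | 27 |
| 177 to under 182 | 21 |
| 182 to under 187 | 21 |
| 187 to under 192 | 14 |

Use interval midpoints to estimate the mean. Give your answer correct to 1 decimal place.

174.3

Midpoints: 159.5, 164.5, 169.5, 174.5, 179.5, 184.5, 189.5
Σfm = 13×159.5 + 23×164.5 + 27×169.5 + 27×174.5 + 21×179.5 + 21×184.5 + 14×189.5 = 25442
n = Σf = 146
Mean = 25442 / 146 = 174.2603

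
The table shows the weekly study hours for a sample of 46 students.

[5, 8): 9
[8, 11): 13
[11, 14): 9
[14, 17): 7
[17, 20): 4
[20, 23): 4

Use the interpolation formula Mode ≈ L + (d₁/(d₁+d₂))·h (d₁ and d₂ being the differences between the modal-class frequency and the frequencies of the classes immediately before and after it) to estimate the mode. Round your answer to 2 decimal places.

Modal class: [8, 11) (highest frequency 13).
d₁ = 13 − 9 = 4, d₂ = 13 − 9 = 4
Mode ≈ 8 + (4/(4+4)) × 3 = 8 + 1.5000 = 9.5000

9.50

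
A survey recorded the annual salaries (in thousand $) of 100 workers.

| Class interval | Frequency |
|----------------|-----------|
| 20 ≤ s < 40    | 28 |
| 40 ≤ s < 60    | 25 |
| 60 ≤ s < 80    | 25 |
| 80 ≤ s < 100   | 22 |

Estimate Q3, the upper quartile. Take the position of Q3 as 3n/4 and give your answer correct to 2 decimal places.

77.60

Cumulative frequencies: 28, 53, 78, 100
n = 100; position = 3n/4 = 75.
This falls in the class 60 ≤ s < 80: L = 60, F = 53, f = 25, h = 20.
Upper quartile ≈ 60 + ((75 − 53) / 25) × 20 = 77.6000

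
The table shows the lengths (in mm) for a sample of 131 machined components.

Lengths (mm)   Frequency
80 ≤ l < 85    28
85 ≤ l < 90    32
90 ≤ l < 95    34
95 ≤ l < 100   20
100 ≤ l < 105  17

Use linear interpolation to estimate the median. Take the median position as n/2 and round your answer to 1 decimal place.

90.8

Cumulative frequencies: 28, 60, 94, 114, 131
n = 131; position = n/2 = 65.5.
This falls in the class 90 ≤ l < 95: L = 90, F = 60, f = 34, h = 5.
Median ≈ 90 + ((65.5 − 60) / 34) × 5 = 90.8088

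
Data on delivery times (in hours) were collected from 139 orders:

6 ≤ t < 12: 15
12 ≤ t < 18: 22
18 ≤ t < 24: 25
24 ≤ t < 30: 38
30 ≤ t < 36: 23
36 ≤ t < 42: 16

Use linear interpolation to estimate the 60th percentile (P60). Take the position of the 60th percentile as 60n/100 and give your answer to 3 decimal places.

27.379

Cumulative frequencies: 15, 37, 62, 100, 123, 139
n = 139; position = 60n/100 = 83.4.
This falls in the class 24 ≤ t < 30: L = 24, F = 62, f = 38, h = 6.
60th percentile ≈ 24 + ((83.4 − 62) / 38) × 6 = 27.3789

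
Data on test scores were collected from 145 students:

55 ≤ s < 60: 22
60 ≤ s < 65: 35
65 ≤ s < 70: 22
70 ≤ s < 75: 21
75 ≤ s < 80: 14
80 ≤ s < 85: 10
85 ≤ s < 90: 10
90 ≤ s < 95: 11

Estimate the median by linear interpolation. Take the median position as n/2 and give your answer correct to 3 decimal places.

68.523

Cumulative frequencies: 22, 57, 79, 100, 114, 124, 134, 145
n = 145; position = n/2 = 72.5.
This falls in the class 65 ≤ s < 70: L = 65, F = 57, f = 22, h = 5.
Median ≈ 65 + ((72.5 − 57) / 22) × 5 = 68.5227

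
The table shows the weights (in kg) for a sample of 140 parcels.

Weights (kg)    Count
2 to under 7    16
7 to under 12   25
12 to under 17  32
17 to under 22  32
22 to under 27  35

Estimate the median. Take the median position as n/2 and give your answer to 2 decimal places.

16.53

Cumulative frequencies: 16, 41, 73, 105, 140
n = 140; position = n/2 = 70.
This falls in the class 12 to under 17: L = 12, F = 41, f = 32, h = 5.
Median ≈ 12 + ((70 − 41) / 32) × 5 = 16.5312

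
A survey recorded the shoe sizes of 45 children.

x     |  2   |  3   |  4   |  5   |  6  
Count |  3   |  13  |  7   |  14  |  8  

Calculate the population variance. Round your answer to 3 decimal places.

1.518

Values: 2, 3, 4, 5, 6
n = 45, Σfx = 191, mean = 4.2444
Σfx² = 879
Σf(x − x̄)² = Σfx² − (Σfx)²/n = 879 − 191²/45 = 68.3111
Population variance = 68.3111 / 45 = 1.5180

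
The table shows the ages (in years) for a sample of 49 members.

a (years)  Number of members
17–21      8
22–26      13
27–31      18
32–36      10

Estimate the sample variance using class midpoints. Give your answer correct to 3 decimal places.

24.809

Midpoints: 19, 24, 29, 34
n = 49, Σfm = 1326, mean = 27.0612
Σfm² = 37074
Σf(m − x̄)² = Σfm² − (Σfm)²/n = 37074 − 1326²/49 = 1190.8163
Sample variance = 1190.8163 / 48 = 24.8087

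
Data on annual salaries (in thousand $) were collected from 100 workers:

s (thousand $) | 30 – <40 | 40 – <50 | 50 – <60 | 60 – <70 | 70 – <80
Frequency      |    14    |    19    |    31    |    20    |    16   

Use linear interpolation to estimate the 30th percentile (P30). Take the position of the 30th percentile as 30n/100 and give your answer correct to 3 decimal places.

Cumulative frequencies: 14, 33, 64, 84, 100
n = 100; position = 30n/100 = 30.
This falls in the class 40 – <50: L = 40, F = 14, f = 19, h = 10.
30th percentile ≈ 40 + ((30 − 14) / 19) × 10 = 48.4211

48.421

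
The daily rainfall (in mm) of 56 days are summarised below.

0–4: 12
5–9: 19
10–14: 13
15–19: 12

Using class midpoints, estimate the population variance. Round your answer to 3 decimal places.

27.607

Midpoints: 2, 7, 12, 17
n = 56, Σfm = 517, mean = 9.2321
Σfm² = 6319
Σf(m − x̄)² = Σfm² − (Σfm)²/n = 6319 − 517²/56 = 1545.9821
Population variance = 1545.9821 / 56 = 27.6068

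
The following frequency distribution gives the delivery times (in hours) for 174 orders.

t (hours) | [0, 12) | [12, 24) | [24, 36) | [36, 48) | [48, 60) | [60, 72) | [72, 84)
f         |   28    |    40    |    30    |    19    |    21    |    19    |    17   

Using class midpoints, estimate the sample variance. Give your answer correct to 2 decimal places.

542.25

Midpoints: 6, 18, 30, 42, 54, 66, 78
n = 174, Σfm = 6300, mean = 36.2069
Σfm² = 321912
Σf(m − x̄)² = Σfm² − (Σfm)²/n = 321912 − 6300²/174 = 93808.5517
Sample variance = 93808.5517 / 173 = 542.2460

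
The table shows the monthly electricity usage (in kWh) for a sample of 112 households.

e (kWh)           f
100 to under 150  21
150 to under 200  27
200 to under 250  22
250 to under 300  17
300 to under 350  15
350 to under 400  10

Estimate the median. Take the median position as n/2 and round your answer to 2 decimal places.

Cumulative frequencies: 21, 48, 70, 87, 102, 112
n = 112; position = n/2 = 56.
This falls in the class 200 to under 250: L = 200, F = 48, f = 22, h = 50.
Median ≈ 200 + ((56 − 48) / 22) × 50 = 218.1818

218.18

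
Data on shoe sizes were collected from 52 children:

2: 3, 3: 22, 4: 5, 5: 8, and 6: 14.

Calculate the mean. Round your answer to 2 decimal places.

Values: 2, 3, 4, 5, 6
Σfx = 3×2 + 22×3 + 5×4 + 8×5 + 14×6 = 216
n = Σf = 52
Mean = 216 / 52 = 4.1538

4.15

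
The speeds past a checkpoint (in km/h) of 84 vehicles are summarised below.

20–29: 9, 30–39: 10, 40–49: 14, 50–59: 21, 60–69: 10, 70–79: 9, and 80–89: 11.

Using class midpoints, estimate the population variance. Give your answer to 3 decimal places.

333.333

Midpoints: 24.5, 34.5, 44.5, 54.5, 64.5, 74.5, 84.5
n = 84, Σfm = 4578, mean = 54.5000
Σfm² = 277501
Σf(m − x̄)² = Σfm² − (Σfm)²/n = 277501 − 4578²/84 = 28000.0000
Population variance = 28000.0000 / 84 = 333.3333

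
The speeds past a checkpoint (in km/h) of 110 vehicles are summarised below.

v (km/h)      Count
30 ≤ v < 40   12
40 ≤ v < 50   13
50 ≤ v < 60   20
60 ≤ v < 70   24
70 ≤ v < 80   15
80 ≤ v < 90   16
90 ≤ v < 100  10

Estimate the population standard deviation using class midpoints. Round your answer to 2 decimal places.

17.81

Midpoints: 35, 45, 55, 65, 75, 85, 95
n = 110, Σfm = 7100, mean = 64.5455
Σfm² = 493150
Σf(m − x̄)² = Σfm² − (Σfm)²/n = 493150 − 7100²/110 = 34877.2727
Population variance = 34877.2727 / 110 = 317.0661
Standard deviation = √317.0661 = 17.8064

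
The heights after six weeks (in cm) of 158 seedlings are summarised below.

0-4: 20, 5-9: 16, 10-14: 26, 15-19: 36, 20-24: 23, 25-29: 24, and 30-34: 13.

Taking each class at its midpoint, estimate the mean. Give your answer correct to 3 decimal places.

16.747

Midpoints: 2, 7, 12, 17, 22, 27, 32
Σfm = 20×2 + 16×7 + 26×12 + 36×17 + 23×22 + 24×27 + 13×32 = 2646
n = Σf = 158
Mean = 2646 / 158 = 16.7468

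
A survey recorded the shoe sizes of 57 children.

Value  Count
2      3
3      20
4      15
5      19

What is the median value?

Cumulative frequencies: 3, 23, 38, 57
n = 57, so the median is the value in position (n+1)/2 = 29.
Position 29 falls at value 4.

4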